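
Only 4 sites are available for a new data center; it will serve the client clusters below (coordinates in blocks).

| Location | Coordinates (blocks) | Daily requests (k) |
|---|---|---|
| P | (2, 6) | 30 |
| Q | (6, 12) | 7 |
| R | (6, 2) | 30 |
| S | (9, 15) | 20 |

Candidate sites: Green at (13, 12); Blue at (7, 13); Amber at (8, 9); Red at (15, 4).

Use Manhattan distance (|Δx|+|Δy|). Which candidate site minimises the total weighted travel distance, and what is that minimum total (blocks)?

Amber, total 715 blocks

Total weighted distance at each candidate:
  Green (13, 12): total = 1209
  Blue (7, 13): total = 814
  Amber (8, 9): total = 715
  Red (15, 4): total = 1239
Minimum is at Amber with total 715 blocks.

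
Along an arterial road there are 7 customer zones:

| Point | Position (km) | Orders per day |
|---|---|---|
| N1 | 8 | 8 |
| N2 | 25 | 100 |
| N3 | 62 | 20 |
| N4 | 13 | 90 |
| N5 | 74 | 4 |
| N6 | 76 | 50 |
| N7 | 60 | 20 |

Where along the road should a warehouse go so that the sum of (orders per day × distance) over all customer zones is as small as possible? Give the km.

For a sum of weighted absolute distances on a line, the optimum is the weighted median (not the mean). Total weight W = 292; half-weight = 146.
Sort by position and accumulate weight:
  km 8 (N1, w=8) → cum 8
  km 13 (N4, w=90) → cum 98
  km 25 (N2, w=100) → cum 198  ≥ 146 → median here
  km 60 (N7, w=20) → cum 218
  km 62 (N3, w=20) → cum 238
  km 74 (N5, w=4) → cum 242
  km 76 (N6, w=50) → cum 292
Optimal location: km 25.

x = 25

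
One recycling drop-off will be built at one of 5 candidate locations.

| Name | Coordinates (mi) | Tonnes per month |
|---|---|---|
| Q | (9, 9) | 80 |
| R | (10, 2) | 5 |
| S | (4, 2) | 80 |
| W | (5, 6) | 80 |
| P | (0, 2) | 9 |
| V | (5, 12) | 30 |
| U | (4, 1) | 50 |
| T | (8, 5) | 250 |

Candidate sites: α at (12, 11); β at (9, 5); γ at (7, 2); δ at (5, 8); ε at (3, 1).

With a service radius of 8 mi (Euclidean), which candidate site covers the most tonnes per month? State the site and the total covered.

Coverage radius r = 8 mi; a point is covered iff (Δx)²+(Δy)² ≤ 8² = 64.
  α (12, 11): covers {Q, V, T} → 360
  β (9, 5): covers {Q, R, S, W, U, T} → 545
  γ (7, 2): covers {Q, R, S, W, P, U, T} → 554
  δ (5, 8): covers {Q, R, S, W, P, V, U, T} → 584
  ε (3, 1): covers {R, S, W, P, U, T} → 474
Maximum coverage at δ: 584 tonnes per month.

δ, covering 584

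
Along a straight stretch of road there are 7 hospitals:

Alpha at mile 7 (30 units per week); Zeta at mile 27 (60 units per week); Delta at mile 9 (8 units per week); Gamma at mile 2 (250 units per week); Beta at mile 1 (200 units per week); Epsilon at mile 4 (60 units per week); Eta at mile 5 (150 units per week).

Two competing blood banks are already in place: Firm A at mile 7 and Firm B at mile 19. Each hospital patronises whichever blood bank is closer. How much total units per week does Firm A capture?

The indifferent point is the midpoint (7+19)/2 = 13; hospitals left of it (closer to Firm A at 7) go to Firm A, those right go to Firm B.
  Beta at 1 (w=200) → Firm A
  Gamma at 2 (w=250) → Firm A
  Epsilon at 4 (w=60) → Firm A
  Eta at 5 (w=150) → Firm A
  Alpha at 7 (w=30) → Firm A
  Delta at 9 (w=8) → Firm A
  Zeta at 27 (w=60) → Firm B
Firm A captures 698; Firm B captures 60.

698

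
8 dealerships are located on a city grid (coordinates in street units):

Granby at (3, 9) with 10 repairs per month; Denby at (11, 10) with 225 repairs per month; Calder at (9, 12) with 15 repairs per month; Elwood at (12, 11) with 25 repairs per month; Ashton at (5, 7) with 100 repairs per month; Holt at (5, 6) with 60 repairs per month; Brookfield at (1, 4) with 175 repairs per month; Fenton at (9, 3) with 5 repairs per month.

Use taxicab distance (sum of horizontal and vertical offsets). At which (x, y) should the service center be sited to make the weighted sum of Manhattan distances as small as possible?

(5, 7)

Manhattan distance separates: Σwᵢ(|x−xᵢ|+|y−yᵢ|) = Σwᵢ|x−xᵢ| + Σwᵢ|y−yᵢ|, so x and y are optimised independently as 1-D weighted medians.
Total weight W = 615; half = 307.5.
x-coordinate, sorted with cumulative weight:
  x=1 (Brookfield, w=175) cum 175
  x=3 (Granby, w=10) cum 185
  x=5 (Ashton, w=100) cum 285
  x=5 (Holt, w=60) cum 345  ← median
  x=9 (Calder, w=15) cum 360
  x=9 (Fenton, w=5) cum 365
  x=11 (Denby, w=225) cum 590
  x=12 (Elwood, w=25) cum 615
⇒ x* = 5
y-coordinate, sorted with cumulative weight:
  y=3 (Fenton, w=5) cum 5
  y=4 (Brookfield, w=175) cum 180
  y=6 (Holt, w=60) cum 240
  y=7 (Ashton, w=100) cum 340  ← median
  y=9 (Granby, w=10) cum 350
  y=10 (Denby, w=225) cum 575
  y=11 (Elwood, w=25) cum 600
  y=12 (Calder, w=15) cum 615
⇒ y* = 7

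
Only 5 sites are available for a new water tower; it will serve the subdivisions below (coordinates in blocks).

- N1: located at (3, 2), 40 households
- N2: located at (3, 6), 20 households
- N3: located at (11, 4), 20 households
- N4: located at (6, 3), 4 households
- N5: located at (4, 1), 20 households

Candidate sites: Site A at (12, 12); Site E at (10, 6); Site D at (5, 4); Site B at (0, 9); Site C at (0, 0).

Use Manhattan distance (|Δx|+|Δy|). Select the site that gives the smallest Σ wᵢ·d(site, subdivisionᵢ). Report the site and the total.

Site D, total 448 blocks

Total weighted distance at each candidate:
  Site A (12, 12): total = 1680
  Site E (10, 6): total = 888
  Site D (5, 4): total = 448
  Site B (0, 9): total = 1128
  Site C (0, 0): total = 816
Minimum is at Site D with total 448 blocks.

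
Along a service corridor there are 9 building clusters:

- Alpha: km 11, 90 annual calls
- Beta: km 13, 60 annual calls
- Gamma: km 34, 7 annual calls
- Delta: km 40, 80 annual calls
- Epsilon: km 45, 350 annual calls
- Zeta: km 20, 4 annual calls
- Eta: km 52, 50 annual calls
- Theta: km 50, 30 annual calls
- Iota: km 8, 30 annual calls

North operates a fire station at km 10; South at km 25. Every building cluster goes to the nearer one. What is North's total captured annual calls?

180

The indifferent point is the midpoint (10+25)/2 = 17.5; building clusters left of it (closer to North at 10) go to North, those right go to South.
  Iota at 8 (w=30) → North
  Alpha at 11 (w=90) → North
  Beta at 13 (w=60) → North
  Zeta at 20 (w=4) → South
  Gamma at 34 (w=7) → South
  Delta at 40 (w=80) → South
  Epsilon at 45 (w=350) → South
  Theta at 50 (w=30) → South
  Eta at 52 (w=50) → South
North captures 180; South captures 521.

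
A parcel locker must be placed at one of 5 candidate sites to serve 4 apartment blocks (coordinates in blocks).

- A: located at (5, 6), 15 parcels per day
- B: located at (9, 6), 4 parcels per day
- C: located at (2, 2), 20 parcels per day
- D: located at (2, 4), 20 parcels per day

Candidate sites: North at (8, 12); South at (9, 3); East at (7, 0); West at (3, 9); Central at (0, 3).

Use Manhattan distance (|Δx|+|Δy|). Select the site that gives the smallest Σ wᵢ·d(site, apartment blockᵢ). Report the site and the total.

Total weighted distance at each candidate:
  North (8, 12): total = 763
  South (9, 3): total = 437
  East (7, 0): total = 472
  West (3, 9): total = 391
  Central (0, 3): total = 288
Minimum is at Central with total 288 blocks.

Central, total 288 blocks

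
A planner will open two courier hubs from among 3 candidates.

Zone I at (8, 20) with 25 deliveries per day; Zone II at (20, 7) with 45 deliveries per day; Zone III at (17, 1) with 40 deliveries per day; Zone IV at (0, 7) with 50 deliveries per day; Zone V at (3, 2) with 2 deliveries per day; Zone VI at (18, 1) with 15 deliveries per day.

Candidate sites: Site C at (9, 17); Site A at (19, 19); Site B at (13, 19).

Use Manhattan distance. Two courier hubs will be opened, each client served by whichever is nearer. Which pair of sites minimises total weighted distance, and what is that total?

Evaluate every pair (each demand assigned to the nearer of the two):
  {Site C, Site A}: total = 2762
  {Site A, Site B}: total = 3124
  {Site C, Site B}: total = 3172
Best pair: {Site C, Site A} with total 2762.

{Site C, Site A}, total 2762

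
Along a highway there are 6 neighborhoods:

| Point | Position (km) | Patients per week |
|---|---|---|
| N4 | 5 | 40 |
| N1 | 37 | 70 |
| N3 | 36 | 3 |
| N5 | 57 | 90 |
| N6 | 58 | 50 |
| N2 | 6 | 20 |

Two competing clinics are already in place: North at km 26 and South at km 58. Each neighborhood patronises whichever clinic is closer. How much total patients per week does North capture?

133

The indifferent point is the midpoint (26+58)/2 = 42; neighborhoods left of it (closer to North at 26) go to North, those right go to South.
  N4 at 5 (w=40) → North
  N2 at 6 (w=20) → North
  N3 at 36 (w=3) → North
  N1 at 37 (w=70) → North
  N5 at 57 (w=90) → South
  N6 at 58 (w=50) → South
North captures 133; South captures 140.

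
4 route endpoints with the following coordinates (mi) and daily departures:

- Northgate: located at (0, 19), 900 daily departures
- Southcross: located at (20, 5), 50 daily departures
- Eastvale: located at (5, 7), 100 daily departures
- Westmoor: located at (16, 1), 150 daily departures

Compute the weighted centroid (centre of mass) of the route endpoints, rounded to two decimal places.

(3.25, 15.17)

The minimiser of Σwᵢ‖p−pᵢ‖² is the weighted centroid p* = (Σwᵢpᵢ)/(Σwᵢ).
Σwᵢ = 1200.
Σwᵢxᵢ = 900·0 + 50·20 + 100·5 + 150·16 = 3900.
Σwᵢyᵢ = 900·19 + 50·5 + 100·7 + 150·1 = 18200.
x* = 3900/1200 = 3.25, y* = 18200/1200 = 15.17.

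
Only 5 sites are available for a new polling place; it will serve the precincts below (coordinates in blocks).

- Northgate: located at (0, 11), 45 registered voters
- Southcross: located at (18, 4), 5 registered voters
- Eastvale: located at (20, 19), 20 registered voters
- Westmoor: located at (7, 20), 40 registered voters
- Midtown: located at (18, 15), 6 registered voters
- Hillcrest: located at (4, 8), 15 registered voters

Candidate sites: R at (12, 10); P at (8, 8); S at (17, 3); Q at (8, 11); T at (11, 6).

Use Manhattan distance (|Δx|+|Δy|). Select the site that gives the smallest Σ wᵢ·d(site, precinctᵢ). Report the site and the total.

Q, total 1434 blocks

Total weighted distance at each candidate:
  R (12, 10): total = 1801
  P (8, 8): total = 1707
  S (17, 3): total = 2943
  Q (8, 11): total = 1434
  T (11, 6): total = 2156
Minimum is at Q with total 1434 blocks.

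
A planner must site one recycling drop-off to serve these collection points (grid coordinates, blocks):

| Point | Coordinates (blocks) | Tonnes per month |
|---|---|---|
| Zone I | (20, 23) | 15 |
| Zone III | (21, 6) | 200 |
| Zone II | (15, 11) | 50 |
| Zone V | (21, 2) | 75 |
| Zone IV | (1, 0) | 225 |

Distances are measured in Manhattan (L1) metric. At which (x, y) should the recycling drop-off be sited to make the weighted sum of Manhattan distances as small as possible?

Manhattan distance separates: Σwᵢ(|x−xᵢ|+|y−yᵢ|) = Σwᵢ|x−xᵢ| + Σwᵢ|y−yᵢ|, so x and y are optimised independently as 1-D weighted medians.
Total weight W = 565; half = 282.5.
x-coordinate, sorted with cumulative weight:
  x=1 (Zone IV, w=225) cum 225
  x=15 (Zone II, w=50) cum 275
  x=20 (Zone I, w=15) cum 290  ← median
  x=21 (Zone III, w=200) cum 490
  x=21 (Zone V, w=75) cum 565
⇒ x* = 20
y-coordinate, sorted with cumulative weight:
  y=0 (Zone IV, w=225) cum 225
  y=2 (Zone V, w=75) cum 300  ← median
  y=6 (Zone III, w=200) cum 500
  y=11 (Zone II, w=50) cum 550
  y=23 (Zone I, w=15) cum 565
⇒ y* = 2

(20, 2)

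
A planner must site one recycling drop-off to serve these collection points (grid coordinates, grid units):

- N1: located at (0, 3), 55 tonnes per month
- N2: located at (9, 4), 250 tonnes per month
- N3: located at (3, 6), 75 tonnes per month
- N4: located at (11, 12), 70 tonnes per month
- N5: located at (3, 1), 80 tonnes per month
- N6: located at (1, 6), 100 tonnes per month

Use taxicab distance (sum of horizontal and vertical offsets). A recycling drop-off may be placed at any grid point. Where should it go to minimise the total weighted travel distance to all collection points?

(9, 4)

Manhattan distance separates: Σwᵢ(|x−xᵢ|+|y−yᵢ|) = Σwᵢ|x−xᵢ| + Σwᵢ|y−yᵢ|, so x and y are optimised independently as 1-D weighted medians.
Total weight W = 630; half = 315.
x-coordinate, sorted with cumulative weight:
  x=0 (N1, w=55) cum 55
  x=1 (N6, w=100) cum 155
  x=3 (N3, w=75) cum 230
  x=3 (N5, w=80) cum 310
  x=9 (N2, w=250) cum 560  ← median
  x=11 (N4, w=70) cum 630
⇒ x* = 9
y-coordinate, sorted with cumulative weight:
  y=1 (N5, w=80) cum 80
  y=3 (N1, w=55) cum 135
  y=4 (N2, w=250) cum 385  ← median
  y=6 (N3, w=75) cum 460
  y=6 (N6, w=100) cum 560
  y=12 (N4, w=70) cum 630
⇒ y* = 4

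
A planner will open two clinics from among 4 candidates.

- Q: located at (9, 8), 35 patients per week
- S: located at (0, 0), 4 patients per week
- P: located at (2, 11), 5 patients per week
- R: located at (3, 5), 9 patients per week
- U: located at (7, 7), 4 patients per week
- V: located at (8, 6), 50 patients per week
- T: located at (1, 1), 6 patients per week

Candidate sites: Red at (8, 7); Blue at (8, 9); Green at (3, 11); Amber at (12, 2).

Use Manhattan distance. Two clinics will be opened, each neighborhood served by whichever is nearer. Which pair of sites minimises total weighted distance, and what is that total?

Evaluate every pair (each demand assigned to the nearer of the two):
  {Red, Green}: total = 311
  {Red, Blue}: total = 365
  {Red, Amber}: total = 365
  {Blue, Green}: total = 419
  {Blue, Amber}: total = 481
  {Green, Amber}: total = 934
Best pair: {Red, Green} with total 311.

{Red, Green}, total 311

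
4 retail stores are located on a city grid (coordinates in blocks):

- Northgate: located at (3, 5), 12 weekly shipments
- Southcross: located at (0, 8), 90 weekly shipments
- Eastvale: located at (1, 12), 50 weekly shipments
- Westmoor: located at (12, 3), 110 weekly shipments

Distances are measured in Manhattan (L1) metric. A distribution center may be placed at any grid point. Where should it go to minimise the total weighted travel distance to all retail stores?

(1, 8)

Manhattan distance separates: Σwᵢ(|x−xᵢ|+|y−yᵢ|) = Σwᵢ|x−xᵢ| + Σwᵢ|y−yᵢ|, so x and y are optimised independently as 1-D weighted medians.
Total weight W = 262; half = 131.
x-coordinate, sorted with cumulative weight:
  x=0 (Southcross, w=90) cum 90
  x=1 (Eastvale, w=50) cum 140  ← median
  x=3 (Northgate, w=12) cum 152
  x=12 (Westmoor, w=110) cum 262
⇒ x* = 1
y-coordinate, sorted with cumulative weight:
  y=3 (Westmoor, w=110) cum 110
  y=5 (Northgate, w=12) cum 122
  y=8 (Southcross, w=90) cum 212  ← median
  y=12 (Eastvale, w=50) cum 262
⇒ y* = 8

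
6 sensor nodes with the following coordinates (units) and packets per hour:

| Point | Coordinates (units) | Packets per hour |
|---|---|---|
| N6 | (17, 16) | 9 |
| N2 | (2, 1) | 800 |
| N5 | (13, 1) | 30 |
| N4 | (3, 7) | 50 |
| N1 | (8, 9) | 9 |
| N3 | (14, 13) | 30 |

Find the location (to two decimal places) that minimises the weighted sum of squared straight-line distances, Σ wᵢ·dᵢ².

(3.00, 1.93)

The minimiser of Σwᵢ‖p−pᵢ‖² is the weighted centroid p* = (Σwᵢpᵢ)/(Σwᵢ).
Σwᵢ = 928.
Σwᵢxᵢ = 9·17 + 800·2 + 30·13 + 50·3 + 9·8 + 30·14 = 2785.
Σwᵢyᵢ = 9·16 + 800·1 + 30·1 + 50·7 + 9·9 + 30·13 = 1795.
x* = 2785/928 = 3.00, y* = 1795/928 = 1.93.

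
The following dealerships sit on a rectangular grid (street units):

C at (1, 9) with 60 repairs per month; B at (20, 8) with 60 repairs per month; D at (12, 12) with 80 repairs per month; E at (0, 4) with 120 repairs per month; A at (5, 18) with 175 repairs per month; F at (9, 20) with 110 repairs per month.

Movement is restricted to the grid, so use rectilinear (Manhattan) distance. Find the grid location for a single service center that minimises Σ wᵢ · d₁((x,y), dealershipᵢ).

(5, 12)

Manhattan distance separates: Σwᵢ(|x−xᵢ|+|y−yᵢ|) = Σwᵢ|x−xᵢ| + Σwᵢ|y−yᵢ|, so x and y are optimised independently as 1-D weighted medians.
Total weight W = 605; half = 302.5.
x-coordinate, sorted with cumulative weight:
  x=0 (E, w=120) cum 120
  x=1 (C, w=60) cum 180
  x=5 (A, w=175) cum 355  ← median
  x=9 (F, w=110) cum 465
  x=12 (D, w=80) cum 545
  x=20 (B, w=60) cum 605
⇒ x* = 5
y-coordinate, sorted with cumulative weight:
  y=4 (E, w=120) cum 120
  y=8 (B, w=60) cum 180
  y=9 (C, w=60) cum 240
  y=12 (D, w=80) cum 320  ← median
  y=18 (A, w=175) cum 495
  y=20 (F, w=110) cum 605
⇒ y* = 12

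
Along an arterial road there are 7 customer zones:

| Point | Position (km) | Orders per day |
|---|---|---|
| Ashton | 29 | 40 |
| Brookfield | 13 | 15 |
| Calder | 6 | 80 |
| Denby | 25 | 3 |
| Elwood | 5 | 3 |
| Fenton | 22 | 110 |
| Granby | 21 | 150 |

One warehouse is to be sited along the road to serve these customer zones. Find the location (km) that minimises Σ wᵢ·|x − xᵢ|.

For a sum of weighted absolute distances on a line, the optimum is the weighted median (not the mean). Total weight W = 401; half-weight = 200.5.
Sort by position and accumulate weight:
  km 5 (Elwood, w=3) → cum 3
  km 6 (Calder, w=80) → cum 83
  km 13 (Brookfield, w=15) → cum 98
  km 21 (Granby, w=150) → cum 248  ≥ 200.5 → median here
  km 22 (Fenton, w=110) → cum 358
  km 25 (Denby, w=3) → cum 361
  km 29 (Ashton, w=40) → cum 401
Optimal location: km 21.

x = 21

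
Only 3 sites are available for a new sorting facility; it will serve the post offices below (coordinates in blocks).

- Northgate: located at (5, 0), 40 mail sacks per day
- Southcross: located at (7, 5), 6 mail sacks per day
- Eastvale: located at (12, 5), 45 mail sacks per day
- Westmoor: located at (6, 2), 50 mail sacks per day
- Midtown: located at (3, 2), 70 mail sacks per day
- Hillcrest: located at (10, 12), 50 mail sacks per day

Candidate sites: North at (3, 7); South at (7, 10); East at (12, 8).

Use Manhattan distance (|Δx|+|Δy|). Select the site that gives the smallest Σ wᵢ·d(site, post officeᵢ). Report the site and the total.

North, total 2241 blocks

Total weighted distance at each candidate:
  North (3, 7): total = 2241
  South (7, 10): total = 2500
  East (12, 8): total = 2733
Minimum is at North with total 2241 blocks.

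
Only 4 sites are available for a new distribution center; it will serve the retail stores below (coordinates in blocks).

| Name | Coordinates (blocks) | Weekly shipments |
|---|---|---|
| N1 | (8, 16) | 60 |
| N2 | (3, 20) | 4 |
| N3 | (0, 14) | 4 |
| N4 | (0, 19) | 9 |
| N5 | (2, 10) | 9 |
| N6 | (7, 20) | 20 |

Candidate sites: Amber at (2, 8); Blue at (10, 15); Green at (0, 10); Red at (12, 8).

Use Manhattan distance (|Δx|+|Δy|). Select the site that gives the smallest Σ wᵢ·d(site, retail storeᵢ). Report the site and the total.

Total weighted distance at each candidate:
  Amber (2, 8): total = 1399
  Blue (10, 15): total = 675
  Green (0, 10): total = 1347
  Red (12, 8): total = 1531
Minimum is at Blue with total 675 blocks.

Blue, total 675 blocks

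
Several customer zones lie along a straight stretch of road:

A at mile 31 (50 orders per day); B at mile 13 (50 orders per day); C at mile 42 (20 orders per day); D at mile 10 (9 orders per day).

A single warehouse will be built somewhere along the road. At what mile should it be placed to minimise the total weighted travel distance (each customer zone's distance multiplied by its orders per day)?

x = 31

For a sum of weighted absolute distances on a line, the optimum is the weighted median (not the mean). Total weight W = 129; half-weight = 64.5.
Sort by position and accumulate weight:
  mile 10 (D, w=9) → cum 9
  mile 13 (B, w=50) → cum 59
  mile 31 (A, w=50) → cum 109  ≥ 64.5 → median here
  mile 42 (C, w=20) → cum 129
Optimal location: mile 31.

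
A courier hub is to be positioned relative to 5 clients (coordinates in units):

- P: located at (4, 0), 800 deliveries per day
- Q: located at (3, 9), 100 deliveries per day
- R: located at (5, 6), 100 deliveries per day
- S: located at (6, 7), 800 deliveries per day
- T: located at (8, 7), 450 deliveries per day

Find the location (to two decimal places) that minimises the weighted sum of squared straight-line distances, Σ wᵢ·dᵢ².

The minimiser of Σwᵢ‖p−pᵢ‖² is the weighted centroid p* = (Σwᵢpᵢ)/(Σwᵢ).
Σwᵢ = 2250.
Σwᵢxᵢ = 800·4 + 100·3 + 100·5 + 800·6 + 450·8 = 12400.
Σwᵢyᵢ = 800·0 + 100·9 + 100·6 + 800·7 + 450·7 = 10250.
x* = 12400/2250 = 5.51, y* = 10250/2250 = 4.56.

(5.51, 4.56)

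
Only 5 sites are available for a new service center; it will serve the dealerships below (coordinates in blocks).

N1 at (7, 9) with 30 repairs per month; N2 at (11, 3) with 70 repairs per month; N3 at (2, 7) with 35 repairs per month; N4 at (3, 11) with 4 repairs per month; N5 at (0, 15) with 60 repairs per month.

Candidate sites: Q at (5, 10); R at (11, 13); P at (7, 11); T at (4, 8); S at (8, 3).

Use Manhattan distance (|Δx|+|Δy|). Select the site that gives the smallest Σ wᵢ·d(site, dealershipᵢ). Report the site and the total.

T, total 1741 blocks

Total weighted distance at each candidate:
  Q (5, 10): total = 1822
  R (11, 13): total = 2285
  P (7, 11): total = 1891
  T (4, 8): total = 1741
  S (8, 3): total = 2022
Minimum is at T with total 1741 blocks.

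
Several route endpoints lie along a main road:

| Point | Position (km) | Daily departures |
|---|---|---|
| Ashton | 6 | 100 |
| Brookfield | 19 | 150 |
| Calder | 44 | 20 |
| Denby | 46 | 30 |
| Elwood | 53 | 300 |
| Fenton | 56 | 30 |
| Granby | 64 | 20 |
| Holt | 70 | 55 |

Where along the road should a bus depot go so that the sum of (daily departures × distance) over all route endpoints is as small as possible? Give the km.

For a sum of weighted absolute distances on a line, the optimum is the weighted median (not the mean). Total weight W = 705; half-weight = 352.5.
Sort by position and accumulate weight:
  km 6 (Ashton, w=100) → cum 100
  km 19 (Brookfield, w=150) → cum 250
  km 44 (Calder, w=20) → cum 270
  km 46 (Denby, w=30) → cum 300
  km 53 (Elwood, w=300) → cum 600  ≥ 352.5 → median here
  km 56 (Fenton, w=30) → cum 630
  km 64 (Granby, w=20) → cum 650
  km 70 (Holt, w=55) → cum 705
Optimal location: km 53.

x = 53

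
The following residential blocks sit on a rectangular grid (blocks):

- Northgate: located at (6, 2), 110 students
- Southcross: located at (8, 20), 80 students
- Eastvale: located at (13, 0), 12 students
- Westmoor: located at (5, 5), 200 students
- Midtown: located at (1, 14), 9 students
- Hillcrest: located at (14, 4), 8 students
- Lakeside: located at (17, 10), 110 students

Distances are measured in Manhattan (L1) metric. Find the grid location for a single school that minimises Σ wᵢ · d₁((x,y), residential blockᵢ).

(6, 5)

Manhattan distance separates: Σwᵢ(|x−xᵢ|+|y−yᵢ|) = Σwᵢ|x−xᵢ| + Σwᵢ|y−yᵢ|, so x and y are optimised independently as 1-D weighted medians.
Total weight W = 529; half = 264.5.
x-coordinate, sorted with cumulative weight:
  x=1 (Midtown, w=9) cum 9
  x=5 (Westmoor, w=200) cum 209
  x=6 (Northgate, w=110) cum 319  ← median
  x=8 (Southcross, w=80) cum 399
  x=13 (Eastvale, w=12) cum 411
  x=14 (Hillcrest, w=8) cum 419
  x=17 (Lakeside, w=110) cum 529
⇒ x* = 6
y-coordinate, sorted with cumulative weight:
  y=0 (Eastvale, w=12) cum 12
  y=2 (Northgate, w=110) cum 122
  y=4 (Hillcrest, w=8) cum 130
  y=5 (Westmoor, w=200) cum 330  ← median
  y=10 (Lakeside, w=110) cum 440
  y=14 (Midtown, w=9) cum 449
  y=20 (Southcross, w=80) cum 529
⇒ y* = 5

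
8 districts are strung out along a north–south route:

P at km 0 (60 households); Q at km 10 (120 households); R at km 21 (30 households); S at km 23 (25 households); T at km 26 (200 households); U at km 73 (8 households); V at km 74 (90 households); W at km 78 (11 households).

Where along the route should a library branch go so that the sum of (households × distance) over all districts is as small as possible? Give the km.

x = 26

For a sum of weighted absolute distances on a line, the optimum is the weighted median (not the mean). Total weight W = 544; half-weight = 272.
Sort by position and accumulate weight:
  km 0 (P, w=60) → cum 60
  km 10 (Q, w=120) → cum 180
  km 21 (R, w=30) → cum 210
  km 23 (S, w=25) → cum 235
  km 26 (T, w=200) → cum 435  ≥ 272 → median here
  km 73 (U, w=8) → cum 443
  km 74 (V, w=90) → cum 533
  km 78 (W, w=11) → cum 544
Optimal location: km 26.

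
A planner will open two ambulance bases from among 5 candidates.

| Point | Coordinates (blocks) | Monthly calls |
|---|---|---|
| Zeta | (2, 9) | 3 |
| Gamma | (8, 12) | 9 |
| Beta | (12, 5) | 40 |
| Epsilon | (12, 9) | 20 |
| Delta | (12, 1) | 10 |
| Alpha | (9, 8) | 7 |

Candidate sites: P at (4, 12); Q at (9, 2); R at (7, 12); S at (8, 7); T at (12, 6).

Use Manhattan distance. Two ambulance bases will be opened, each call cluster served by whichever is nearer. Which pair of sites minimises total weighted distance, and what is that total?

{R, T}, total 218

Evaluate every pair (each demand assigned to the nearer of the two):
  {R, T}: total = 218
  {S, T}: total = 233
  {P, T}: total = 236
  {Q, T}: total = 304
  {Q, S}: total = 483
  {R, S}: total = 507
  {Q, R}: total = 515
  {P, S}: total = 525
  {P, Q}: total = 573
  {P, R}: total = 866
Best pair: {R, T} with total 218.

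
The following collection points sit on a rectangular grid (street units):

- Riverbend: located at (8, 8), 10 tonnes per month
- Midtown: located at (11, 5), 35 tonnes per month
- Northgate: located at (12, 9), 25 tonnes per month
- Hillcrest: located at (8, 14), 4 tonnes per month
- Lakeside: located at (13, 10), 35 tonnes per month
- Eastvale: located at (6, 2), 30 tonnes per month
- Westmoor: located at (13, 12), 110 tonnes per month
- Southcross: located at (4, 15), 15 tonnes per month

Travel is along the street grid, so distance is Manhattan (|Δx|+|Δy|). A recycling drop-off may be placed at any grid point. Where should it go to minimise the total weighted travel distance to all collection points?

(13, 10)

Manhattan distance separates: Σwᵢ(|x−xᵢ|+|y−yᵢ|) = Σwᵢ|x−xᵢ| + Σwᵢ|y−yᵢ|, so x and y are optimised independently as 1-D weighted medians.
Total weight W = 264; half = 132.
x-coordinate, sorted with cumulative weight:
  x=4 (Southcross, w=15) cum 15
  x=6 (Eastvale, w=30) cum 45
  x=8 (Riverbend, w=10) cum 55
  x=8 (Hillcrest, w=4) cum 59
  x=11 (Midtown, w=35) cum 94
  x=12 (Northgate, w=25) cum 119
  x=13 (Lakeside, w=35) cum 154  ← median
  x=13 (Westmoor, w=110) cum 264
⇒ x* = 13
y-coordinate, sorted with cumulative weight:
  y=2 (Eastvale, w=30) cum 30
  y=5 (Midtown, w=35) cum 65
  y=8 (Riverbend, w=10) cum 75
  y=9 (Northgate, w=25) cum 100
  y=10 (Lakeside, w=35) cum 135  ← median
  y=12 (Westmoor, w=110) cum 245
  y=14 (Hillcrest, w=4) cum 249
  y=15 (Southcross, w=15) cum 264
⇒ y* = 10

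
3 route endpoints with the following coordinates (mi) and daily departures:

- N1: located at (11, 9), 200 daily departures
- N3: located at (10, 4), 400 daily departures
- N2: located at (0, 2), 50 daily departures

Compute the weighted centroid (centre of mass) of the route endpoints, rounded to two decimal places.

The minimiser of Σwᵢ‖p−pᵢ‖² is the weighted centroid p* = (Σwᵢpᵢ)/(Σwᵢ).
Σwᵢ = 650.
Σwᵢxᵢ = 200·11 + 400·10 + 50·0 = 6200.
Σwᵢyᵢ = 200·9 + 400·4 + 50·2 = 3500.
x* = 6200/650 = 9.54, y* = 3500/650 = 5.38.

(9.54, 5.38)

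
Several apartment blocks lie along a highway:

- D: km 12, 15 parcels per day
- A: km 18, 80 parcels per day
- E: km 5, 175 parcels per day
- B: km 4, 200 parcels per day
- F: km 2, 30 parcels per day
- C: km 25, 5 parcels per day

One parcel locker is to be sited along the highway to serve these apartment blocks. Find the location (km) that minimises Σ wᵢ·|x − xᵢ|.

x = 5

For a sum of weighted absolute distances on a line, the optimum is the weighted median (not the mean). Total weight W = 505; half-weight = 252.5.
Sort by position and accumulate weight:
  km 2 (F, w=30) → cum 30
  km 4 (B, w=200) → cum 230
  km 5 (E, w=175) → cum 405  ≥ 252.5 → median here
  km 12 (D, w=15) → cum 420
  km 18 (A, w=80) → cum 500
  km 25 (C, w=5) → cum 505
Optimal location: km 5.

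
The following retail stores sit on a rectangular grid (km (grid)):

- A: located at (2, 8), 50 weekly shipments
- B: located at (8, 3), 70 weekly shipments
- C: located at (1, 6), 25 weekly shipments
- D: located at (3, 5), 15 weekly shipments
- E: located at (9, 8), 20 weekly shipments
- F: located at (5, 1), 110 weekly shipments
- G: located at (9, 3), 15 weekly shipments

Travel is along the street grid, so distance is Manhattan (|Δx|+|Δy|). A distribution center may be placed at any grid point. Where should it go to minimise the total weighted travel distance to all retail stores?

(5, 3)

Manhattan distance separates: Σwᵢ(|x−xᵢ|+|y−yᵢ|) = Σwᵢ|x−xᵢ| + Σwᵢ|y−yᵢ|, so x and y are optimised independently as 1-D weighted medians.
Total weight W = 305; half = 152.5.
x-coordinate, sorted with cumulative weight:
  x=1 (C, w=25) cum 25
  x=2 (A, w=50) cum 75
  x=3 (D, w=15) cum 90
  x=5 (F, w=110) cum 200  ← median
  x=8 (B, w=70) cum 270
  x=9 (E, w=20) cum 290
  x=9 (G, w=15) cum 305
⇒ x* = 5
y-coordinate, sorted with cumulative weight:
  y=1 (F, w=110) cum 110
  y=3 (B, w=70) cum 180  ← median
  y=3 (G, w=15) cum 195
  y=5 (D, w=15) cum 210
  y=6 (C, w=25) cum 235
  y=8 (A, w=50) cum 285
  y=8 (E, w=20) cum 305
⇒ y* = 3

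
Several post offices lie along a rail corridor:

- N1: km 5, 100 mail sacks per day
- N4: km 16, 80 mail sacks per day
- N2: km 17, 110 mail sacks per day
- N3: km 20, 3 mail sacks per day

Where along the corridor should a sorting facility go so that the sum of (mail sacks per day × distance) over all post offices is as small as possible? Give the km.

For a sum of weighted absolute distances on a line, the optimum is the weighted median (not the mean). Total weight W = 293; half-weight = 146.5.
Sort by position and accumulate weight:
  km 5 (N1, w=100) → cum 100
  km 16 (N4, w=80) → cum 180  ≥ 146.5 → median here
  km 17 (N2, w=110) → cum 290
  km 20 (N3, w=3) → cum 293
Optimal location: km 16.

x = 16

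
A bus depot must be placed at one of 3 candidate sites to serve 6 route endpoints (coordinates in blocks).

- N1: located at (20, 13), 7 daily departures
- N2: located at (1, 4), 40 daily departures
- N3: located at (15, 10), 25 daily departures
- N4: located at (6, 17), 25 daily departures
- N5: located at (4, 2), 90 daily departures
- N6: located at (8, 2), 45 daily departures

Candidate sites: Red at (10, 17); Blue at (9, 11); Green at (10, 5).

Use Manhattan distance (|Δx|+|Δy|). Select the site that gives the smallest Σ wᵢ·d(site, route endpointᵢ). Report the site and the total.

Total weighted distance at each candidate:
  Red (10, 17): total = 4033
  Blue (9, 11): total = 2801
  Green (10, 5): total = 2211
Minimum is at Green with total 2211 blocks.

Green, total 2211 blocks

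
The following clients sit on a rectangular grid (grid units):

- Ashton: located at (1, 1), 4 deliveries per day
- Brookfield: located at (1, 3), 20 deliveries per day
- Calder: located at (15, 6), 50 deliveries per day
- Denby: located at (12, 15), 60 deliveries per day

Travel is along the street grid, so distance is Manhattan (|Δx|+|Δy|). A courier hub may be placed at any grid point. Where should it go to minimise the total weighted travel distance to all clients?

Manhattan distance separates: Σwᵢ(|x−xᵢ|+|y−yᵢ|) = Σwᵢ|x−xᵢ| + Σwᵢ|y−yᵢ|, so x and y are optimised independently as 1-D weighted medians.
Total weight W = 134; half = 67.
x-coordinate, sorted with cumulative weight:
  x=1 (Ashton, w=4) cum 4
  x=1 (Brookfield, w=20) cum 24
  x=12 (Denby, w=60) cum 84  ← median
  x=15 (Calder, w=50) cum 134
⇒ x* = 12
y-coordinate, sorted with cumulative weight:
  y=1 (Ashton, w=4) cum 4
  y=3 (Brookfield, w=20) cum 24
  y=6 (Calder, w=50) cum 74  ← median
  y=15 (Denby, w=60) cum 134
⇒ y* = 6

(12, 6)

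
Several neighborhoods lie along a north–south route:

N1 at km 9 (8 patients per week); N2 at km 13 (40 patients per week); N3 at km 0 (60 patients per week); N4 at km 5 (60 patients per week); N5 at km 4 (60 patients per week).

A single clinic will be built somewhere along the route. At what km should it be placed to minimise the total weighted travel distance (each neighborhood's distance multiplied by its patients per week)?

x = 4

For a sum of weighted absolute distances on a line, the optimum is the weighted median (not the mean). Total weight W = 228; half-weight = 114.
Sort by position and accumulate weight:
  km 0 (N3, w=60) → cum 60
  km 4 (N5, w=60) → cum 120  ≥ 114 → median here
  km 5 (N4, w=60) → cum 180
  km 9 (N1, w=8) → cum 188
  km 13 (N2, w=40) → cum 228
Optimal location: km 4.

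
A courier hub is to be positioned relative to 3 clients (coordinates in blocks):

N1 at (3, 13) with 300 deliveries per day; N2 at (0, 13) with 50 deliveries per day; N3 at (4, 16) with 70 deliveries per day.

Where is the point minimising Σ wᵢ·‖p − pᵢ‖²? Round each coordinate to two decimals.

The minimiser of Σwᵢ‖p−pᵢ‖² is the weighted centroid p* = (Σwᵢpᵢ)/(Σwᵢ).
Σwᵢ = 420.
Σwᵢxᵢ = 300·3 + 50·0 + 70·4 = 1180.
Σwᵢyᵢ = 300·13 + 50·13 + 70·16 = 5670.
x* = 1180/420 = 2.81, y* = 5670/420 = 13.50.

(2.81, 13.50)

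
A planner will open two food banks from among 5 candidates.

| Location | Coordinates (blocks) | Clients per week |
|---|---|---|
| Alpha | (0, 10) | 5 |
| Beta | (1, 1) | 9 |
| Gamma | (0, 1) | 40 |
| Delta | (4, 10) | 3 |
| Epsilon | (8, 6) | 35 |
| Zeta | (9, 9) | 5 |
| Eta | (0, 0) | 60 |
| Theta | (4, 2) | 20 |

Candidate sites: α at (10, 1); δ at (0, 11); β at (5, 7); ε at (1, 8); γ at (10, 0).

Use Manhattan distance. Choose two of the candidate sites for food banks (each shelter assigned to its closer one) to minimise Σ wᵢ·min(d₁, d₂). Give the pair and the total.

Evaluate every pair (each demand assigned to the nearer of the two):
  {β, ε}: total = 1240
  {α, ε}: total = 1383
  {ε, γ}: total = 1438
  {δ, β}: total = 1457
  {β, γ}: total = 1472
  {α, β}: total = 1483
  {δ, ε}: total = 1483
  {α, δ}: total = 1591
  {δ, γ}: total = 1600
  {α, γ}: total = 1651
Best pair: {β, ε} with total 1240.

{β, ε}, total 1240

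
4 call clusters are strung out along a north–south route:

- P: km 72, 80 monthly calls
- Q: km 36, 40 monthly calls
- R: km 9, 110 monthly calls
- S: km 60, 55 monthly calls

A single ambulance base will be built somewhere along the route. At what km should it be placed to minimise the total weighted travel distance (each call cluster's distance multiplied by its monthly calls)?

x = 36

For a sum of weighted absolute distances on a line, the optimum is the weighted median (not the mean). Total weight W = 285; half-weight = 142.5.
Sort by position and accumulate weight:
  km 9 (R, w=110) → cum 110
  km 36 (Q, w=40) → cum 150  ≥ 142.5 → median here
  km 60 (S, w=55) → cum 205
  km 72 (P, w=80) → cum 285
Optimal location: km 36.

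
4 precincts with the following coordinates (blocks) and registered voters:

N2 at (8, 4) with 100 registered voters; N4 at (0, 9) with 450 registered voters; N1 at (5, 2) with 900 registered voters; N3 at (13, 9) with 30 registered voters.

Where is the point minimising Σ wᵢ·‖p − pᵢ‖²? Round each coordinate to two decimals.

The minimiser of Σwᵢ‖p−pᵢ‖² is the weighted centroid p* = (Σwᵢpᵢ)/(Σwᵢ).
Σwᵢ = 1480.
Σwᵢxᵢ = 100·8 + 450·0 + 900·5 + 30·13 = 5690.
Σwᵢyᵢ = 100·4 + 450·9 + 900·2 + 30·9 = 6520.
x* = 5690/1480 = 3.84, y* = 6520/1480 = 4.41.

(3.84, 4.41)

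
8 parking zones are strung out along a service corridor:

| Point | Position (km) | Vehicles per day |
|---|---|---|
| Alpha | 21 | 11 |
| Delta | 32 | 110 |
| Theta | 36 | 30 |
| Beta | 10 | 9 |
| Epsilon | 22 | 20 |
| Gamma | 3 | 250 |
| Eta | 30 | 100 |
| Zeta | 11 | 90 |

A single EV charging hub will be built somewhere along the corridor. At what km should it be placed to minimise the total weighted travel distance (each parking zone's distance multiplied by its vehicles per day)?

For a sum of weighted absolute distances on a line, the optimum is the weighted median (not the mean). Total weight W = 620; half-weight = 310.
Sort by position and accumulate weight:
  km 3 (Gamma, w=250) → cum 250
  km 10 (Beta, w=9) → cum 259
  km 11 (Zeta, w=90) → cum 349  ≥ 310 → median here
  km 21 (Alpha, w=11) → cum 360
  km 22 (Epsilon, w=20) → cum 380
  km 30 (Eta, w=100) → cum 480
  km 32 (Delta, w=110) → cum 590
  km 36 (Theta, w=30) → cum 620
Optimal location: km 11.

x = 11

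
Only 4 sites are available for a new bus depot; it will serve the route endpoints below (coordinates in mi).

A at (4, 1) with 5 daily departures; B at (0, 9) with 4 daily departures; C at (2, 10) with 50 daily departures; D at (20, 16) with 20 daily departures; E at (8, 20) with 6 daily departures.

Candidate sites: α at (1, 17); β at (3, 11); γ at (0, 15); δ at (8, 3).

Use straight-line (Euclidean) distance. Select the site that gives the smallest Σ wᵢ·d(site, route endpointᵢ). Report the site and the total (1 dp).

β, total 551.6 mi

Total weighted distance at each candidate:
  α (1, 17): total = 893.4
  β (3, 11): total = 551.6
  γ (0, 15): total = 823.2
  δ (8, 3): total = 979.2
Minimum is at β with total 551.6 mi.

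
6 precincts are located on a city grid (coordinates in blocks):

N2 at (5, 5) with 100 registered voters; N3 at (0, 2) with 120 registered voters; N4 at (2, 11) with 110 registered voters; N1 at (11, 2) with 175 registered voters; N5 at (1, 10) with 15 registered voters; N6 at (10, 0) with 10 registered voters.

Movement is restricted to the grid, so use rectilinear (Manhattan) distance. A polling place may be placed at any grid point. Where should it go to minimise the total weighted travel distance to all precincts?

(5, 2)

Manhattan distance separates: Σwᵢ(|x−xᵢ|+|y−yᵢ|) = Σwᵢ|x−xᵢ| + Σwᵢ|y−yᵢ|, so x and y are optimised independently as 1-D weighted medians.
Total weight W = 530; half = 265.
x-coordinate, sorted with cumulative weight:
  x=0 (N3, w=120) cum 120
  x=1 (N5, w=15) cum 135
  x=2 (N4, w=110) cum 245
  x=5 (N2, w=100) cum 345  ← median
  x=10 (N6, w=10) cum 355
  x=11 (N1, w=175) cum 530
⇒ x* = 5
y-coordinate, sorted with cumulative weight:
  y=0 (N6, w=10) cum 10
  y=2 (N3, w=120) cum 130
  y=2 (N1, w=175) cum 305  ← median
  y=5 (N2, w=100) cum 405
  y=10 (N5, w=15) cum 420
  y=11 (N4, w=110) cum 530
⇒ y* = 2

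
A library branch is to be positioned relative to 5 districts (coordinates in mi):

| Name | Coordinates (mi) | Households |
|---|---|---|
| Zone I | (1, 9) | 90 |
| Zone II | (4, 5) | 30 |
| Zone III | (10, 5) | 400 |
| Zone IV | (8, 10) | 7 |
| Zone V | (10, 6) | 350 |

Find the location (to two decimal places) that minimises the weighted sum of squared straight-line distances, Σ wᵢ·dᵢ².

The minimiser of Σwᵢ‖p−pᵢ‖² is the weighted centroid p* = (Σwᵢpᵢ)/(Σwᵢ).
Σwᵢ = 877.
Σwᵢxᵢ = 90·1 + 30·4 + 400·10 + 7·8 + 350·10 = 7766.
Σwᵢyᵢ = 90·9 + 30·5 + 400·5 + 7·10 + 350·6 = 5130.
x* = 7766/877 = 8.86, y* = 5130/877 = 5.85.

(8.86, 5.85)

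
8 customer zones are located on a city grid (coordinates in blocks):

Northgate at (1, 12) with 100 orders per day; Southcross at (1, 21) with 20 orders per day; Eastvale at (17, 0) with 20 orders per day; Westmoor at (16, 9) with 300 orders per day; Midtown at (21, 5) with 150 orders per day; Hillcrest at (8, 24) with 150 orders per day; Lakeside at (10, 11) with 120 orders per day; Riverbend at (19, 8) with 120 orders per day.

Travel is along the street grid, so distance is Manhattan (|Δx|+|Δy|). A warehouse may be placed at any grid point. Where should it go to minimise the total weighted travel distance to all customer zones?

(16, 9)

Manhattan distance separates: Σwᵢ(|x−xᵢ|+|y−yᵢ|) = Σwᵢ|x−xᵢ| + Σwᵢ|y−yᵢ|, so x and y are optimised independently as 1-D weighted medians.
Total weight W = 980; half = 490.
x-coordinate, sorted with cumulative weight:
  x=1 (Northgate, w=100) cum 100
  x=1 (Southcross, w=20) cum 120
  x=8 (Hillcrest, w=150) cum 270
  x=10 (Lakeside, w=120) cum 390
  x=16 (Westmoor, w=300) cum 690  ← median
  x=17 (Eastvale, w=20) cum 710
  x=19 (Riverbend, w=120) cum 830
  x=21 (Midtown, w=150) cum 980
⇒ x* = 16
y-coordinate, sorted with cumulative weight:
  y=0 (Eastvale, w=20) cum 20
  y=5 (Midtown, w=150) cum 170
  y=8 (Riverbend, w=120) cum 290
  y=9 (Westmoor, w=300) cum 590  ← median
  y=11 (Lakeside, w=120) cum 710
  y=12 (Northgate, w=100) cum 810
  y=21 (Southcross, w=20) cum 830
  y=24 (Hillcrest, w=150) cum 980
⇒ y* = 9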